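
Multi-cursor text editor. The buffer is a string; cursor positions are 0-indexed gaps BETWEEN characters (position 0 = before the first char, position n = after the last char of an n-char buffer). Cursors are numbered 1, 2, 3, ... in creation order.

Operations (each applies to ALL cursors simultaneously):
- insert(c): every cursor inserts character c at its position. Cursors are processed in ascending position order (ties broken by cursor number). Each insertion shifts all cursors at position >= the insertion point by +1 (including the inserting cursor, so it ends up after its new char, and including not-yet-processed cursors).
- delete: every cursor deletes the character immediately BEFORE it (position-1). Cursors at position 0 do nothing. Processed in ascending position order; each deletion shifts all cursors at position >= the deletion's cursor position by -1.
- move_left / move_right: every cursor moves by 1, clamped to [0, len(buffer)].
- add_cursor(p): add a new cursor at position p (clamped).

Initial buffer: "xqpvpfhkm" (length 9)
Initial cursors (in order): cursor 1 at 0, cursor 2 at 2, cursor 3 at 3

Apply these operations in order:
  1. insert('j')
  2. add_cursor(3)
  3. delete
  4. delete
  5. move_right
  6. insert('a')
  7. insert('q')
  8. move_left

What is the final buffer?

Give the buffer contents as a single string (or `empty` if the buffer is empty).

Answer: vaaaaqqqqpfhkm

Derivation:
After op 1 (insert('j')): buffer="jxqjpjvpfhkm" (len 12), cursors c1@1 c2@4 c3@6, authorship 1..2.3......
After op 2 (add_cursor(3)): buffer="jxqjpjvpfhkm" (len 12), cursors c1@1 c4@3 c2@4 c3@6, authorship 1..2.3......
After op 3 (delete): buffer="xpvpfhkm" (len 8), cursors c1@0 c2@1 c4@1 c3@2, authorship ........
After op 4 (delete): buffer="vpfhkm" (len 6), cursors c1@0 c2@0 c3@0 c4@0, authorship ......
After op 5 (move_right): buffer="vpfhkm" (len 6), cursors c1@1 c2@1 c3@1 c4@1, authorship ......
After op 6 (insert('a')): buffer="vaaaapfhkm" (len 10), cursors c1@5 c2@5 c3@5 c4@5, authorship .1234.....
After op 7 (insert('q')): buffer="vaaaaqqqqpfhkm" (len 14), cursors c1@9 c2@9 c3@9 c4@9, authorship .12341234.....
After op 8 (move_left): buffer="vaaaaqqqqpfhkm" (len 14), cursors c1@8 c2@8 c3@8 c4@8, authorship .12341234.....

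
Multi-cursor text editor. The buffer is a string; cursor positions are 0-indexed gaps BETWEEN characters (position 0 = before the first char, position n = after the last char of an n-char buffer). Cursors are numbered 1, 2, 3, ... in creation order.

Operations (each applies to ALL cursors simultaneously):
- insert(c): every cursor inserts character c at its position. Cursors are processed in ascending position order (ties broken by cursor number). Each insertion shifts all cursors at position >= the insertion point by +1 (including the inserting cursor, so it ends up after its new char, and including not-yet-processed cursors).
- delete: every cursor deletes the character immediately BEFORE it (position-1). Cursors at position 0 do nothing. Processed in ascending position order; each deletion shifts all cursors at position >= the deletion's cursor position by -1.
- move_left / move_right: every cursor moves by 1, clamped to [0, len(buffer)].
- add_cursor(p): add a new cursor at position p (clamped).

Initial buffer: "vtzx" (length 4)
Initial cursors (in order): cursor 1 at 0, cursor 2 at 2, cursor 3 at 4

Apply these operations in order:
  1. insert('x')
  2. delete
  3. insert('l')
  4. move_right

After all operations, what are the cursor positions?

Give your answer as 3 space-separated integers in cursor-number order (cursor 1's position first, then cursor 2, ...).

Answer: 2 5 7

Derivation:
After op 1 (insert('x')): buffer="xvtxzxx" (len 7), cursors c1@1 c2@4 c3@7, authorship 1..2..3
After op 2 (delete): buffer="vtzx" (len 4), cursors c1@0 c2@2 c3@4, authorship ....
After op 3 (insert('l')): buffer="lvtlzxl" (len 7), cursors c1@1 c2@4 c3@7, authorship 1..2..3
After op 4 (move_right): buffer="lvtlzxl" (len 7), cursors c1@2 c2@5 c3@7, authorship 1..2..3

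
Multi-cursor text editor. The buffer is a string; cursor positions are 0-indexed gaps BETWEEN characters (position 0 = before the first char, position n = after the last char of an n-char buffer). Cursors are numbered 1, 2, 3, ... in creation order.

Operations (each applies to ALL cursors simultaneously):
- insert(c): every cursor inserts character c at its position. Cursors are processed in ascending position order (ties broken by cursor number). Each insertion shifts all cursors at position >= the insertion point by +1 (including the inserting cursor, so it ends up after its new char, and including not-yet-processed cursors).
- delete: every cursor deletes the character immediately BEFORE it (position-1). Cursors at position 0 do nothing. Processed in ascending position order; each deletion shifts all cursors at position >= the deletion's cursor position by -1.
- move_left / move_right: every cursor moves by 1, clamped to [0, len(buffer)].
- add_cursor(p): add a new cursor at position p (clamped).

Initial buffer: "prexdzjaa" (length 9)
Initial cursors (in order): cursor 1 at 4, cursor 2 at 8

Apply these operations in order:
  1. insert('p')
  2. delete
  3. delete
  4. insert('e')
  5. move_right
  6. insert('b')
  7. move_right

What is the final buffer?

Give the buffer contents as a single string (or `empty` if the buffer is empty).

Answer: preedbzjeab

Derivation:
After op 1 (insert('p')): buffer="prexpdzjapa" (len 11), cursors c1@5 c2@10, authorship ....1....2.
After op 2 (delete): buffer="prexdzjaa" (len 9), cursors c1@4 c2@8, authorship .........
After op 3 (delete): buffer="predzja" (len 7), cursors c1@3 c2@6, authorship .......
After op 4 (insert('e')): buffer="preedzjea" (len 9), cursors c1@4 c2@8, authorship ...1...2.
After op 5 (move_right): buffer="preedzjea" (len 9), cursors c1@5 c2@9, authorship ...1...2.
After op 6 (insert('b')): buffer="preedbzjeab" (len 11), cursors c1@6 c2@11, authorship ...1.1..2.2
After op 7 (move_right): buffer="preedbzjeab" (len 11), cursors c1@7 c2@11, authorship ...1.1..2.2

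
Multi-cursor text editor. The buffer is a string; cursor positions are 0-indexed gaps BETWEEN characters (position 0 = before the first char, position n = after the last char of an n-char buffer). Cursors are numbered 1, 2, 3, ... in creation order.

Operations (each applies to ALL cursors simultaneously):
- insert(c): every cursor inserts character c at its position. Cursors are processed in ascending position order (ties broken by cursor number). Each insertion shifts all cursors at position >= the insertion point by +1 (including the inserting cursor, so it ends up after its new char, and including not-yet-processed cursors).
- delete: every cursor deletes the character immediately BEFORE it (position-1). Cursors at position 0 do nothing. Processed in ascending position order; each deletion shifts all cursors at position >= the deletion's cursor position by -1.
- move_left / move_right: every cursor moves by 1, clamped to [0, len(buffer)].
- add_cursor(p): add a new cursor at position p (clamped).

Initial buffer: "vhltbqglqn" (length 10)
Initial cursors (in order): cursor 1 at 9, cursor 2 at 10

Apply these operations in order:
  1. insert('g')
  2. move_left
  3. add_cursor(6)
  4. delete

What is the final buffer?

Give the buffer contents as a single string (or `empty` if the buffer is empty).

Answer: vhltbglgg

Derivation:
After op 1 (insert('g')): buffer="vhltbqglqgng" (len 12), cursors c1@10 c2@12, authorship .........1.2
After op 2 (move_left): buffer="vhltbqglqgng" (len 12), cursors c1@9 c2@11, authorship .........1.2
After op 3 (add_cursor(6)): buffer="vhltbqglqgng" (len 12), cursors c3@6 c1@9 c2@11, authorship .........1.2
After op 4 (delete): buffer="vhltbglgg" (len 9), cursors c3@5 c1@7 c2@8, authorship .......12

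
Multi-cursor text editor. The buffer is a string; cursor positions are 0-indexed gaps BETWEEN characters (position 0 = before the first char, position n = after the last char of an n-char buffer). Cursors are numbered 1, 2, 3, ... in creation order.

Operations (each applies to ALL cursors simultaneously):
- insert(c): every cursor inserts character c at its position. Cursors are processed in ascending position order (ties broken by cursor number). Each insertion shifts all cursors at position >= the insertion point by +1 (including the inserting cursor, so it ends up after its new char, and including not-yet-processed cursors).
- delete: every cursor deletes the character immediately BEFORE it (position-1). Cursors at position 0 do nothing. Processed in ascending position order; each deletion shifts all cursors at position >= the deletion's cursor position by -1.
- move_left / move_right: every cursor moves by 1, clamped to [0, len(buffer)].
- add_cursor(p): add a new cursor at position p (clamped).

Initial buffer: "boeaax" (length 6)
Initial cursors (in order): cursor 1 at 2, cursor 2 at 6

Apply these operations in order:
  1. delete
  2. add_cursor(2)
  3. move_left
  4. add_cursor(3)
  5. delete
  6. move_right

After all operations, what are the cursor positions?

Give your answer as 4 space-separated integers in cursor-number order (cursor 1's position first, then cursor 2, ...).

After op 1 (delete): buffer="beaa" (len 4), cursors c1@1 c2@4, authorship ....
After op 2 (add_cursor(2)): buffer="beaa" (len 4), cursors c1@1 c3@2 c2@4, authorship ....
After op 3 (move_left): buffer="beaa" (len 4), cursors c1@0 c3@1 c2@3, authorship ....
After op 4 (add_cursor(3)): buffer="beaa" (len 4), cursors c1@0 c3@1 c2@3 c4@3, authorship ....
After op 5 (delete): buffer="a" (len 1), cursors c1@0 c2@0 c3@0 c4@0, authorship .
After op 6 (move_right): buffer="a" (len 1), cursors c1@1 c2@1 c3@1 c4@1, authorship .

Answer: 1 1 1 1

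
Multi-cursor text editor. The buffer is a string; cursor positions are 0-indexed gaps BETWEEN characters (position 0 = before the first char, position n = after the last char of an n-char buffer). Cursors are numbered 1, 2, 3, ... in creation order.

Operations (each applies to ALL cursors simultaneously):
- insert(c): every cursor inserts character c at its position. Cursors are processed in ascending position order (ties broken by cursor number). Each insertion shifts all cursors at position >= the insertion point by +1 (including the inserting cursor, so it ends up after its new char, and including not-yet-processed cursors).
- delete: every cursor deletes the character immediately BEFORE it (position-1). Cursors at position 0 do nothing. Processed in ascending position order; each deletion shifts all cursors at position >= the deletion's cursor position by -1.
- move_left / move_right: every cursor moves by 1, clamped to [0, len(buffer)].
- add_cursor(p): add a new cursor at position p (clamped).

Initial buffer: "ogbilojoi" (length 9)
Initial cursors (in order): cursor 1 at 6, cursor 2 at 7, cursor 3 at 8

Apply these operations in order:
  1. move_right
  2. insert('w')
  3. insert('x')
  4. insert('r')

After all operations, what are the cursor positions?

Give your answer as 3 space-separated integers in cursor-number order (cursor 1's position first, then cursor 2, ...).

Answer: 10 14 18

Derivation:
After op 1 (move_right): buffer="ogbilojoi" (len 9), cursors c1@7 c2@8 c3@9, authorship .........
After op 2 (insert('w')): buffer="ogbilojwowiw" (len 12), cursors c1@8 c2@10 c3@12, authorship .......1.2.3
After op 3 (insert('x')): buffer="ogbilojwxowxiwx" (len 15), cursors c1@9 c2@12 c3@15, authorship .......11.22.33
After op 4 (insert('r')): buffer="ogbilojwxrowxriwxr" (len 18), cursors c1@10 c2@14 c3@18, authorship .......111.222.333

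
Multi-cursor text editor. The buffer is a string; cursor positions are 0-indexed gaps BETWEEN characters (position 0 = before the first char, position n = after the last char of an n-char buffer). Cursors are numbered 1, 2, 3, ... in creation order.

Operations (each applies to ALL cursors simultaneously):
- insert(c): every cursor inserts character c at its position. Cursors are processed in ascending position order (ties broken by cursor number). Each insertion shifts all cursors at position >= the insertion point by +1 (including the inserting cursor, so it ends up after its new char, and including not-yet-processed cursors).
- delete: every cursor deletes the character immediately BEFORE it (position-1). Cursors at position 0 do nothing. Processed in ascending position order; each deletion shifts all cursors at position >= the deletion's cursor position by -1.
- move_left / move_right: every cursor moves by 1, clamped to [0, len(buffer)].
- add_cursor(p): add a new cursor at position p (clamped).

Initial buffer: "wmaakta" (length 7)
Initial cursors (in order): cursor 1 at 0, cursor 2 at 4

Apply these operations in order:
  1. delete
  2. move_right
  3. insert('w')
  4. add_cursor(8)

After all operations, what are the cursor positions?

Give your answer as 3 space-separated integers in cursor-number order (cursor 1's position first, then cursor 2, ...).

Answer: 2 6 8

Derivation:
After op 1 (delete): buffer="wmakta" (len 6), cursors c1@0 c2@3, authorship ......
After op 2 (move_right): buffer="wmakta" (len 6), cursors c1@1 c2@4, authorship ......
After op 3 (insert('w')): buffer="wwmakwta" (len 8), cursors c1@2 c2@6, authorship .1...2..
After op 4 (add_cursor(8)): buffer="wwmakwta" (len 8), cursors c1@2 c2@6 c3@8, authorship .1...2..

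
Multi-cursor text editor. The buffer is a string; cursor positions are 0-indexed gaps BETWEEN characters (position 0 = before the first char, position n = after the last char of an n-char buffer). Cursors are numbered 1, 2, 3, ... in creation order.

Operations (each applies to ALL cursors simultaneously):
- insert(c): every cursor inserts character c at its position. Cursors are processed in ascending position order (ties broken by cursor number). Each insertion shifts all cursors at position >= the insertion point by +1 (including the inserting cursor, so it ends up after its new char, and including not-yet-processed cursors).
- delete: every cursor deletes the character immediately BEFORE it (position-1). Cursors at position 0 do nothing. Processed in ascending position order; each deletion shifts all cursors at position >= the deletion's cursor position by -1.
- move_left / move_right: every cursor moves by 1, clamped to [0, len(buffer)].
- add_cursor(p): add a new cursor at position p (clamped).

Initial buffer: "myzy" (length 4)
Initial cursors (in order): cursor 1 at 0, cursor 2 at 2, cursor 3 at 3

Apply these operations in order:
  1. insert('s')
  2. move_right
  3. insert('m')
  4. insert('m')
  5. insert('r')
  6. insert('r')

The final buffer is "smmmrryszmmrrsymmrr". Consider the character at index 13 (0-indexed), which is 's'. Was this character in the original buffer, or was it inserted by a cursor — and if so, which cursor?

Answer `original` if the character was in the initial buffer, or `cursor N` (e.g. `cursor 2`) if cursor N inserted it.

After op 1 (insert('s')): buffer="smyszsy" (len 7), cursors c1@1 c2@4 c3@6, authorship 1..2.3.
After op 2 (move_right): buffer="smyszsy" (len 7), cursors c1@2 c2@5 c3@7, authorship 1..2.3.
After op 3 (insert('m')): buffer="smmyszmsym" (len 10), cursors c1@3 c2@7 c3@10, authorship 1.1.2.23.3
After op 4 (insert('m')): buffer="smmmyszmmsymm" (len 13), cursors c1@4 c2@9 c3@13, authorship 1.11.2.223.33
After op 5 (insert('r')): buffer="smmmryszmmrsymmr" (len 16), cursors c1@5 c2@11 c3@16, authorship 1.111.2.2223.333
After op 6 (insert('r')): buffer="smmmrryszmmrrsymmrr" (len 19), cursors c1@6 c2@13 c3@19, authorship 1.1111.2.22223.3333
Authorship (.=original, N=cursor N): 1 . 1 1 1 1 . 2 . 2 2 2 2 3 . 3 3 3 3
Index 13: author = 3

Answer: cursor 3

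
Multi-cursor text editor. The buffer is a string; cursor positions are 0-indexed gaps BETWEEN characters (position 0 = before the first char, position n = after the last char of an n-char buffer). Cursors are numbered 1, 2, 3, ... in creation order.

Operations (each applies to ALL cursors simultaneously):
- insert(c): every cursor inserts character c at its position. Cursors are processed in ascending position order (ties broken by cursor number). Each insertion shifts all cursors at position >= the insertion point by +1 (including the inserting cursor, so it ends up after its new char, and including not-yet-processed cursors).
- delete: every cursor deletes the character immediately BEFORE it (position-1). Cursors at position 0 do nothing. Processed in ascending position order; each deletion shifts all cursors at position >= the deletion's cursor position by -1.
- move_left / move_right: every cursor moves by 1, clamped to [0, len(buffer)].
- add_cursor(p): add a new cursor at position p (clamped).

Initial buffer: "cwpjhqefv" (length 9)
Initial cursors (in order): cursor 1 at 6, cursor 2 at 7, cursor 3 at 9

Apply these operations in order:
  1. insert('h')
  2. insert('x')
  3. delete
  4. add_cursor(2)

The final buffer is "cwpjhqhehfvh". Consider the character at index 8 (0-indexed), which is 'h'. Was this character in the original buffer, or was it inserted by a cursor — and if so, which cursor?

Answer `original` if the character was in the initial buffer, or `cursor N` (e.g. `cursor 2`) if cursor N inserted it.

After op 1 (insert('h')): buffer="cwpjhqhehfvh" (len 12), cursors c1@7 c2@9 c3@12, authorship ......1.2..3
After op 2 (insert('x')): buffer="cwpjhqhxehxfvhx" (len 15), cursors c1@8 c2@11 c3@15, authorship ......11.22..33
After op 3 (delete): buffer="cwpjhqhehfvh" (len 12), cursors c1@7 c2@9 c3@12, authorship ......1.2..3
After op 4 (add_cursor(2)): buffer="cwpjhqhehfvh" (len 12), cursors c4@2 c1@7 c2@9 c3@12, authorship ......1.2..3
Authorship (.=original, N=cursor N): . . . . . . 1 . 2 . . 3
Index 8: author = 2

Answer: cursor 2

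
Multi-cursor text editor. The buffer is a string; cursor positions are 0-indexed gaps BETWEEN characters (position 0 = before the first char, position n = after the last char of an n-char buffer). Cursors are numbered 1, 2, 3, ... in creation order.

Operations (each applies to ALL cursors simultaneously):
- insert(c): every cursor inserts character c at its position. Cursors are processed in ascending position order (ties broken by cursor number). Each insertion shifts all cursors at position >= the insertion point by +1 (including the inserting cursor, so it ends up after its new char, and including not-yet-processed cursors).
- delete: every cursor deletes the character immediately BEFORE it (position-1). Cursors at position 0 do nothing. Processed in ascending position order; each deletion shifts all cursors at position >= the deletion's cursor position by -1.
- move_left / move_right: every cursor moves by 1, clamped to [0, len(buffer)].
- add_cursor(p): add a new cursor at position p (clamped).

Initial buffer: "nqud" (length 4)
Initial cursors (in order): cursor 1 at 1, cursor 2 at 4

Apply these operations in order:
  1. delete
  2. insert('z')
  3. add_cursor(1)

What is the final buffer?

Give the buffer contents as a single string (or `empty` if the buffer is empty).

After op 1 (delete): buffer="qu" (len 2), cursors c1@0 c2@2, authorship ..
After op 2 (insert('z')): buffer="zquz" (len 4), cursors c1@1 c2@4, authorship 1..2
After op 3 (add_cursor(1)): buffer="zquz" (len 4), cursors c1@1 c3@1 c2@4, authorship 1..2

Answer: zquz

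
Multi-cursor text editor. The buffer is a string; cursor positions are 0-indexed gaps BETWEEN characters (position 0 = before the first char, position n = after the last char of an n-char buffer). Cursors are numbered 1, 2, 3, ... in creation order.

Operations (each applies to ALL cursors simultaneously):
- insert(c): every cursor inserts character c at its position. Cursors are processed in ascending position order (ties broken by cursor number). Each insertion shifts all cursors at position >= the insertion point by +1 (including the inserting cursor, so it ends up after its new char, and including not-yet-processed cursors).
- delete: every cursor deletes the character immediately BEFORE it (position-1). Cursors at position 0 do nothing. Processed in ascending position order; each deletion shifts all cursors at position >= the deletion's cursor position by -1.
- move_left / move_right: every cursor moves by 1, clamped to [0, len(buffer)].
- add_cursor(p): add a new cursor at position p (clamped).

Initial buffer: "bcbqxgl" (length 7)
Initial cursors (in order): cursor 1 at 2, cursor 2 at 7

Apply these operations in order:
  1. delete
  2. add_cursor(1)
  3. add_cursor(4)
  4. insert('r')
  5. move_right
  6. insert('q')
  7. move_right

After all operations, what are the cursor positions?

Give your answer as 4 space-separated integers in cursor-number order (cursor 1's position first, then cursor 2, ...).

After op 1 (delete): buffer="bbqxg" (len 5), cursors c1@1 c2@5, authorship .....
After op 2 (add_cursor(1)): buffer="bbqxg" (len 5), cursors c1@1 c3@1 c2@5, authorship .....
After op 3 (add_cursor(4)): buffer="bbqxg" (len 5), cursors c1@1 c3@1 c4@4 c2@5, authorship .....
After op 4 (insert('r')): buffer="brrbqxrgr" (len 9), cursors c1@3 c3@3 c4@7 c2@9, authorship .13...4.2
After op 5 (move_right): buffer="brrbqxrgr" (len 9), cursors c1@4 c3@4 c4@8 c2@9, authorship .13...4.2
After op 6 (insert('q')): buffer="brrbqqqxrgqrq" (len 13), cursors c1@6 c3@6 c4@11 c2@13, authorship .13.13..4.422
After op 7 (move_right): buffer="brrbqqqxrgqrq" (len 13), cursors c1@7 c3@7 c4@12 c2@13, authorship .13.13..4.422

Answer: 7 13 7 12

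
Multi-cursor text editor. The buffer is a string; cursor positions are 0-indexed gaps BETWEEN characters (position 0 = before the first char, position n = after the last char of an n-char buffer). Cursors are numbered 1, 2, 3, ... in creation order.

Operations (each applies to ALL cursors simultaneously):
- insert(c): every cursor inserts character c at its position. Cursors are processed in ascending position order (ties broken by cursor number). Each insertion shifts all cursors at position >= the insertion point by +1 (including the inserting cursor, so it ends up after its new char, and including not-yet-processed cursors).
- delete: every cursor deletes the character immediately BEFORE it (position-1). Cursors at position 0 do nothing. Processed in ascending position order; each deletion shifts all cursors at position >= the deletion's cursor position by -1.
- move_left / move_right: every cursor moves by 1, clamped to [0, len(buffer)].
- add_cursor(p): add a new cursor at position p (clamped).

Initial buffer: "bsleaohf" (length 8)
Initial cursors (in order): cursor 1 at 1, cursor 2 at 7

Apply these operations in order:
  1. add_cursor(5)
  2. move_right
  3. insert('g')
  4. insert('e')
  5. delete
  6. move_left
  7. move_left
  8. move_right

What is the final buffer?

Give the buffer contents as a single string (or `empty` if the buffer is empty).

After op 1 (add_cursor(5)): buffer="bsleaohf" (len 8), cursors c1@1 c3@5 c2@7, authorship ........
After op 2 (move_right): buffer="bsleaohf" (len 8), cursors c1@2 c3@6 c2@8, authorship ........
After op 3 (insert('g')): buffer="bsgleaoghfg" (len 11), cursors c1@3 c3@8 c2@11, authorship ..1....3..2
After op 4 (insert('e')): buffer="bsgeleaogehfge" (len 14), cursors c1@4 c3@10 c2@14, authorship ..11....33..22
After op 5 (delete): buffer="bsgleaoghfg" (len 11), cursors c1@3 c3@8 c2@11, authorship ..1....3..2
After op 6 (move_left): buffer="bsgleaoghfg" (len 11), cursors c1@2 c3@7 c2@10, authorship ..1....3..2
After op 7 (move_left): buffer="bsgleaoghfg" (len 11), cursors c1@1 c3@6 c2@9, authorship ..1....3..2
After op 8 (move_right): buffer="bsgleaoghfg" (len 11), cursors c1@2 c3@7 c2@10, authorship ..1....3..2

Answer: bsgleaoghfg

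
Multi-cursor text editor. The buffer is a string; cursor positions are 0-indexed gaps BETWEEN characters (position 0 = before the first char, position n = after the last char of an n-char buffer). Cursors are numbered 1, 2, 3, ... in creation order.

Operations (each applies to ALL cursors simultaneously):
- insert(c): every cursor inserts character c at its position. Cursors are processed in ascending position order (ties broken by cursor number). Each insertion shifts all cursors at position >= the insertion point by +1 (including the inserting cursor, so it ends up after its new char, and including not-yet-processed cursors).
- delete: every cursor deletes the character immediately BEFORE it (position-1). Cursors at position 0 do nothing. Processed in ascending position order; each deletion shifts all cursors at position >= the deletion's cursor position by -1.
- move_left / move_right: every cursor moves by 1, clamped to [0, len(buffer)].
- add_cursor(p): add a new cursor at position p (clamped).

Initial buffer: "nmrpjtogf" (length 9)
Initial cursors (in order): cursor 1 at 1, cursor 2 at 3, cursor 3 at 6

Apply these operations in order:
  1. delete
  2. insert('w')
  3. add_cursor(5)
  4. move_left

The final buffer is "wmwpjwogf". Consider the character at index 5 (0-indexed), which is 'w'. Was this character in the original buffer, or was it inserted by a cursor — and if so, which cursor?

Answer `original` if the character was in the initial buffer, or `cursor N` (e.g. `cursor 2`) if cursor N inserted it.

After op 1 (delete): buffer="mpjogf" (len 6), cursors c1@0 c2@1 c3@3, authorship ......
After op 2 (insert('w')): buffer="wmwpjwogf" (len 9), cursors c1@1 c2@3 c3@6, authorship 1.2..3...
After op 3 (add_cursor(5)): buffer="wmwpjwogf" (len 9), cursors c1@1 c2@3 c4@5 c3@6, authorship 1.2..3...
After op 4 (move_left): buffer="wmwpjwogf" (len 9), cursors c1@0 c2@2 c4@4 c3@5, authorship 1.2..3...
Authorship (.=original, N=cursor N): 1 . 2 . . 3 . . .
Index 5: author = 3

Answer: cursor 3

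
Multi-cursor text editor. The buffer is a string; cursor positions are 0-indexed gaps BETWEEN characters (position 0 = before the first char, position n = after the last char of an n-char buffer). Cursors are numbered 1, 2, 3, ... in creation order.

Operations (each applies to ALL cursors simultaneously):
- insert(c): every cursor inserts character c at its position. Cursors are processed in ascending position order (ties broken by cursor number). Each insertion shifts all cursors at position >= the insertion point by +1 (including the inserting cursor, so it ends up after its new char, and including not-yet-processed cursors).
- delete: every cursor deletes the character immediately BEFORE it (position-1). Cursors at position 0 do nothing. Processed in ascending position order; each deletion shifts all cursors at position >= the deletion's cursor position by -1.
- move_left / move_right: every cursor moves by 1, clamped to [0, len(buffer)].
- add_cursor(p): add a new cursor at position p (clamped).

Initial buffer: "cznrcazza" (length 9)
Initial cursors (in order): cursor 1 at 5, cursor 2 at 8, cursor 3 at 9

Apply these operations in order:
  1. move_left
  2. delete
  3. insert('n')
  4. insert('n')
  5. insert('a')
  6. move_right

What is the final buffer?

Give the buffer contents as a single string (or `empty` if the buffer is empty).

After op 1 (move_left): buffer="cznrcazza" (len 9), cursors c1@4 c2@7 c3@8, authorship .........
After op 2 (delete): buffer="czncaa" (len 6), cursors c1@3 c2@5 c3@5, authorship ......
After op 3 (insert('n')): buffer="cznncanna" (len 9), cursors c1@4 c2@8 c3@8, authorship ...1..23.
After op 4 (insert('n')): buffer="cznnncannnna" (len 12), cursors c1@5 c2@11 c3@11, authorship ...11..2323.
After op 5 (insert('a')): buffer="cznnnacannnnaaa" (len 15), cursors c1@6 c2@14 c3@14, authorship ...111..232323.
After op 6 (move_right): buffer="cznnnacannnnaaa" (len 15), cursors c1@7 c2@15 c3@15, authorship ...111..232323.

Answer: cznnnacannnnaaa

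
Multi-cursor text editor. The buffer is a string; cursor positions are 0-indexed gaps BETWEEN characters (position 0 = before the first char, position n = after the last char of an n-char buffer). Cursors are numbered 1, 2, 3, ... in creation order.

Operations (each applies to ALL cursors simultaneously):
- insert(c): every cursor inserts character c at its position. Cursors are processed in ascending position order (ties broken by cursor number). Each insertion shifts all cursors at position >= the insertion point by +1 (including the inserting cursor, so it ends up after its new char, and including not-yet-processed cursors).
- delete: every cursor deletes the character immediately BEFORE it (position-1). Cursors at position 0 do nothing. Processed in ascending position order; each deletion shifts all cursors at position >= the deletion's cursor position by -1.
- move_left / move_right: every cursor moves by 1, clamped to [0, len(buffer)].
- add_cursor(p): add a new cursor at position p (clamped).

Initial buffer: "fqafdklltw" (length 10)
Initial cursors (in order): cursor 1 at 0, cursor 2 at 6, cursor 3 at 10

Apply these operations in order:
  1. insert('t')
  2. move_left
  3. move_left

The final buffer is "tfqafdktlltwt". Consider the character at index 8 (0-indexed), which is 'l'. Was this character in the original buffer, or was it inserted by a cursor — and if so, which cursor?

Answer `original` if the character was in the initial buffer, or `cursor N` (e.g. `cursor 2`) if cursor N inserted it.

Answer: original

Derivation:
After op 1 (insert('t')): buffer="tfqafdktlltwt" (len 13), cursors c1@1 c2@8 c3@13, authorship 1......2....3
After op 2 (move_left): buffer="tfqafdktlltwt" (len 13), cursors c1@0 c2@7 c3@12, authorship 1......2....3
After op 3 (move_left): buffer="tfqafdktlltwt" (len 13), cursors c1@0 c2@6 c3@11, authorship 1......2....3
Authorship (.=original, N=cursor N): 1 . . . . . . 2 . . . . 3
Index 8: author = original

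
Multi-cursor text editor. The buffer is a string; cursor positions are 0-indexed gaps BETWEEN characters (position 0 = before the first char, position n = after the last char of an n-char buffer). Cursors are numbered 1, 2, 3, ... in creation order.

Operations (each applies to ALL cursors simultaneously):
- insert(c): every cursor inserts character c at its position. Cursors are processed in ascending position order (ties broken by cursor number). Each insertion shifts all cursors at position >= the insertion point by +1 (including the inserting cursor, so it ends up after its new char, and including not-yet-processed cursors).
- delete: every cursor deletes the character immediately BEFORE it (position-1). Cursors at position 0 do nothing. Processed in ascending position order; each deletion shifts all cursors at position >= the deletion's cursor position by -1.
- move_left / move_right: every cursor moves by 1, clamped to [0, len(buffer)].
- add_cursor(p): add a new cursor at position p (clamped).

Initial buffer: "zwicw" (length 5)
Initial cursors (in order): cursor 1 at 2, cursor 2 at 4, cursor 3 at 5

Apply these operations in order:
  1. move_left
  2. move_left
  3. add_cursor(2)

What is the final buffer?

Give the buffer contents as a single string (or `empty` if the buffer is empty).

After op 1 (move_left): buffer="zwicw" (len 5), cursors c1@1 c2@3 c3@4, authorship .....
After op 2 (move_left): buffer="zwicw" (len 5), cursors c1@0 c2@2 c3@3, authorship .....
After op 3 (add_cursor(2)): buffer="zwicw" (len 5), cursors c1@0 c2@2 c4@2 c3@3, authorship .....

Answer: zwicw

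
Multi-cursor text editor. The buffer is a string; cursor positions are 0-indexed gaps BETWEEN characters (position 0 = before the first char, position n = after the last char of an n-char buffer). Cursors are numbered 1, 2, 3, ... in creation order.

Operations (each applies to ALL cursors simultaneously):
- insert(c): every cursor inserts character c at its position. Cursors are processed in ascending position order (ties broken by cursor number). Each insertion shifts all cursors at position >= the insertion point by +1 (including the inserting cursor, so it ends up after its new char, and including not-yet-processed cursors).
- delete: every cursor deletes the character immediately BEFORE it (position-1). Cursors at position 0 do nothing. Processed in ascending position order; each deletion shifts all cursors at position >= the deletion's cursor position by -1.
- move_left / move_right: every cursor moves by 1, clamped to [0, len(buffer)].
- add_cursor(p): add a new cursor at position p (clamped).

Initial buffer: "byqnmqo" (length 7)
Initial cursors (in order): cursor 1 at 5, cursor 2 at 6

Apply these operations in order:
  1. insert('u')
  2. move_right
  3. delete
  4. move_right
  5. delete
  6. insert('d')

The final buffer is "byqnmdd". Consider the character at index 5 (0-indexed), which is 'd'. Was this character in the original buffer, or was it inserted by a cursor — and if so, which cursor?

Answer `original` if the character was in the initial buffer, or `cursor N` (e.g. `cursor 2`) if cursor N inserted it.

Answer: cursor 1

Derivation:
After op 1 (insert('u')): buffer="byqnmuquo" (len 9), cursors c1@6 c2@8, authorship .....1.2.
After op 2 (move_right): buffer="byqnmuquo" (len 9), cursors c1@7 c2@9, authorship .....1.2.
After op 3 (delete): buffer="byqnmuu" (len 7), cursors c1@6 c2@7, authorship .....12
After op 4 (move_right): buffer="byqnmuu" (len 7), cursors c1@7 c2@7, authorship .....12
After op 5 (delete): buffer="byqnm" (len 5), cursors c1@5 c2@5, authorship .....
After op 6 (insert('d')): buffer="byqnmdd" (len 7), cursors c1@7 c2@7, authorship .....12
Authorship (.=original, N=cursor N): . . . . . 1 2
Index 5: author = 1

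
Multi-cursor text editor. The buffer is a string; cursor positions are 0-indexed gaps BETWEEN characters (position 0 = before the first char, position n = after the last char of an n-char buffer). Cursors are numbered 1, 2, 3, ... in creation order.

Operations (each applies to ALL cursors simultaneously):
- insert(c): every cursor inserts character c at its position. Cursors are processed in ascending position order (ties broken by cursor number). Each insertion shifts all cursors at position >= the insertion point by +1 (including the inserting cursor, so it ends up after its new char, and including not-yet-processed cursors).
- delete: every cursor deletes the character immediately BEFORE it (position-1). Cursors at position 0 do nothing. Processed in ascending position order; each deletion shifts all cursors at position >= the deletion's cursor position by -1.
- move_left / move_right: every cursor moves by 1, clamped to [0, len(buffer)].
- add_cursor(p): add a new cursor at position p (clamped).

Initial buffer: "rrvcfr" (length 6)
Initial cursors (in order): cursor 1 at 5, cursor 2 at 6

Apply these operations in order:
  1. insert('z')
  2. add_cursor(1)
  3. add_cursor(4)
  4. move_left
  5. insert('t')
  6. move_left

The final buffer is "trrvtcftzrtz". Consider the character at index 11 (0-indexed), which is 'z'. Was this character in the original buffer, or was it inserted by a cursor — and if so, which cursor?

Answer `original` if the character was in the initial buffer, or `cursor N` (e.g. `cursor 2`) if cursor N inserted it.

After op 1 (insert('z')): buffer="rrvcfzrz" (len 8), cursors c1@6 c2@8, authorship .....1.2
After op 2 (add_cursor(1)): buffer="rrvcfzrz" (len 8), cursors c3@1 c1@6 c2@8, authorship .....1.2
After op 3 (add_cursor(4)): buffer="rrvcfzrz" (len 8), cursors c3@1 c4@4 c1@6 c2@8, authorship .....1.2
After op 4 (move_left): buffer="rrvcfzrz" (len 8), cursors c3@0 c4@3 c1@5 c2@7, authorship .....1.2
After op 5 (insert('t')): buffer="trrvtcftzrtz" (len 12), cursors c3@1 c4@5 c1@8 c2@11, authorship 3...4..11.22
After op 6 (move_left): buffer="trrvtcftzrtz" (len 12), cursors c3@0 c4@4 c1@7 c2@10, authorship 3...4..11.22
Authorship (.=original, N=cursor N): 3 . . . 4 . . 1 1 . 2 2
Index 11: author = 2

Answer: cursor 2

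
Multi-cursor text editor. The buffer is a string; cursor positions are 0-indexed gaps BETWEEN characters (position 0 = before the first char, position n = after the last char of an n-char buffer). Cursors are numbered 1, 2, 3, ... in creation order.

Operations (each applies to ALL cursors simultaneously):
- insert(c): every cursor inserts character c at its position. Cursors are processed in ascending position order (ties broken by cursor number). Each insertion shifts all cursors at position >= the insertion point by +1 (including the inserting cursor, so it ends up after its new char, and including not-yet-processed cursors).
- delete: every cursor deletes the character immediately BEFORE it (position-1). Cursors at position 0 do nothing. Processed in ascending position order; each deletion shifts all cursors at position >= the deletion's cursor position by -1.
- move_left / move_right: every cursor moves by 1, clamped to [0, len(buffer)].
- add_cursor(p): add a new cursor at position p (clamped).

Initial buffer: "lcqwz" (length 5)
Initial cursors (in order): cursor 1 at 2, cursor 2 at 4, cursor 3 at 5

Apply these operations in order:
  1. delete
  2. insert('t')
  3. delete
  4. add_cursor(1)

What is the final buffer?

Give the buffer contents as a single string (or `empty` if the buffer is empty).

After op 1 (delete): buffer="lq" (len 2), cursors c1@1 c2@2 c3@2, authorship ..
After op 2 (insert('t')): buffer="ltqtt" (len 5), cursors c1@2 c2@5 c3@5, authorship .1.23
After op 3 (delete): buffer="lq" (len 2), cursors c1@1 c2@2 c3@2, authorship ..
After op 4 (add_cursor(1)): buffer="lq" (len 2), cursors c1@1 c4@1 c2@2 c3@2, authorship ..

Answer: lq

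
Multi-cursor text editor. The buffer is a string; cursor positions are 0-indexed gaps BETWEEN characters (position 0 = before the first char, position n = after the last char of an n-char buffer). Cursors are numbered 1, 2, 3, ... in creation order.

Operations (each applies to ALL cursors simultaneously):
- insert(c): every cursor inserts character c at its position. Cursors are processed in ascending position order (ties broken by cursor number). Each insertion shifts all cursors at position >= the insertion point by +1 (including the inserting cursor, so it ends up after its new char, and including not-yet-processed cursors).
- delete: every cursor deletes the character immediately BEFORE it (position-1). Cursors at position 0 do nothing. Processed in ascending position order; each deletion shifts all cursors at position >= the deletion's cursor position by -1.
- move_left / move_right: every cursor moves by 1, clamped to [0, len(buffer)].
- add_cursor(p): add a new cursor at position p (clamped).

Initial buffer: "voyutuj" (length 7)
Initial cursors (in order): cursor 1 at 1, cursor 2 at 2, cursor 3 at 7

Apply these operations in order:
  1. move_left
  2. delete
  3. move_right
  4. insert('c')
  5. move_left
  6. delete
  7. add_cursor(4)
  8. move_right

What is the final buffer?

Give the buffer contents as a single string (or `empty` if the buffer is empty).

After op 1 (move_left): buffer="voyutuj" (len 7), cursors c1@0 c2@1 c3@6, authorship .......
After op 2 (delete): buffer="oyutj" (len 5), cursors c1@0 c2@0 c3@4, authorship .....
After op 3 (move_right): buffer="oyutj" (len 5), cursors c1@1 c2@1 c3@5, authorship .....
After op 4 (insert('c')): buffer="occyutjc" (len 8), cursors c1@3 c2@3 c3@8, authorship .12....3
After op 5 (move_left): buffer="occyutjc" (len 8), cursors c1@2 c2@2 c3@7, authorship .12....3
After op 6 (delete): buffer="cyutc" (len 5), cursors c1@0 c2@0 c3@4, authorship 2...3
After op 7 (add_cursor(4)): buffer="cyutc" (len 5), cursors c1@0 c2@0 c3@4 c4@4, authorship 2...3
After op 8 (move_right): buffer="cyutc" (len 5), cursors c1@1 c2@1 c3@5 c4@5, authorship 2...3

Answer: cyutc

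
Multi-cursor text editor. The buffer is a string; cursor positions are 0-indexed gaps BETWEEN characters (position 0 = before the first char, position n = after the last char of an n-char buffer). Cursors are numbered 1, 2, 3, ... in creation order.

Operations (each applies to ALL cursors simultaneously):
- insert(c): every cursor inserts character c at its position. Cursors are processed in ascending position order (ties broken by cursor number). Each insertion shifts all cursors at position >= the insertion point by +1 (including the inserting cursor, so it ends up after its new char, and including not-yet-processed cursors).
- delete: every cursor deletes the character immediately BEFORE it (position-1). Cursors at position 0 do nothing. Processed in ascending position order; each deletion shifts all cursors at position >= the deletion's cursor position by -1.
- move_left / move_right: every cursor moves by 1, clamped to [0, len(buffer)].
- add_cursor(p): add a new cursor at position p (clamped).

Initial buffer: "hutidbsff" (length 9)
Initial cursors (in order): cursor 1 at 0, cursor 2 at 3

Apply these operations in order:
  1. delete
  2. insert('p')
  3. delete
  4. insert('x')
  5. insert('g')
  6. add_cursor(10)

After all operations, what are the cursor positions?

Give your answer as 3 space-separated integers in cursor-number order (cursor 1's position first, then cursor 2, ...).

Answer: 2 6 10

Derivation:
After op 1 (delete): buffer="huidbsff" (len 8), cursors c1@0 c2@2, authorship ........
After op 2 (insert('p')): buffer="phupidbsff" (len 10), cursors c1@1 c2@4, authorship 1..2......
After op 3 (delete): buffer="huidbsff" (len 8), cursors c1@0 c2@2, authorship ........
After op 4 (insert('x')): buffer="xhuxidbsff" (len 10), cursors c1@1 c2@4, authorship 1..2......
After op 5 (insert('g')): buffer="xghuxgidbsff" (len 12), cursors c1@2 c2@6, authorship 11..22......
After op 6 (add_cursor(10)): buffer="xghuxgidbsff" (len 12), cursors c1@2 c2@6 c3@10, authorship 11..22......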